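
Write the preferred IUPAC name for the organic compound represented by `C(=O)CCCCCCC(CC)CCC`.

The longest carbon chain that includes the –CHO group has 11 carbons, so the parent hydride is undecane.
The principal characteristic group is an aldehyde (terminal –CHO), named with the suffix -al.
Number the chain so that the aldehyde carbon is C-1 by definition.
This places an ethyl group at C-8.
The name is 8-ethylundecanal.

8-ethylundecanal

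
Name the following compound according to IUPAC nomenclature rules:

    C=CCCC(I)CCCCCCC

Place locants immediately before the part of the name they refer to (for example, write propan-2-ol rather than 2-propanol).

The longest carbon chain that includes the multiple bond has 12 carbons, so the parent hydride is dodecane.
The chain contains a C=C double bond, so the unsaturation ending is -ene.
Number the chain so that numbering from this end puts the double bond at C-1 rather than C-11.
This places the double bond between C-1 and C-2; an iodo group at C-5.
Assembling the pieces gives 5-iodododec-1-ene.

5-iodododec-1-ene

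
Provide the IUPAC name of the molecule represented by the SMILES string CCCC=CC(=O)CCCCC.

The longest chain bearing the carbonyl and the multiple bond is 11 carbons long (undecane).
A ketone (C=O on an internal carbon) is the principal characteristic group, giving the suffix -one.
A C=C double bond in the chain gives the infix -ene-.
Choose the numbering such that numbering from this end puts the double bond at C-4 rather than C-7.
With this numbering: the carbonyl at C-6; the double bond between C-4 and C-5.
The name is undec-4-en-6-one.

undec-4-en-6-one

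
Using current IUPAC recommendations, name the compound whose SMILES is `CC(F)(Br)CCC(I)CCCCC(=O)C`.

Counting along the main chain through the carbonyl gives 11 carbons: the parent is undecane.
The principal characteristic group is a ketone (C=O on an internal carbon), named with the suffix -one.
The numbering direction is chosen so that numbering from this end puts the carbonyl group at C-2 rather than C-10.
With this numbering: the carbonyl at C-2; a bromo group at C-10; a fluoro group at C-10; an iodo group at C-7.
Substituent prefixes are cited in alphabetical order (multiplying prefixes like di-/tri- are ignored for ordering).
Assembling the pieces gives 10-bromo-10-fluoro-7-iodoundecan-2-one.

10-bromo-10-fluoro-7-iodoundecan-2-one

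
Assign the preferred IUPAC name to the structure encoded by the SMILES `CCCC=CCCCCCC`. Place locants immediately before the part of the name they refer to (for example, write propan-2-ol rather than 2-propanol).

The longest carbon chain that includes the multiple bond has 11 carbons, so the parent hydride is undecane.
A C=C double bond in the chain gives the infix -ene-.
Number the chain so that numbering from this end puts the double bond at C-4 rather than C-7.
That gives the double bond between C-4 and C-5.
Assembling the pieces gives undec-4-ene.

undec-4-ene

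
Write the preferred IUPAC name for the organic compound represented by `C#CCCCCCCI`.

The longest carbon chain that includes the multiple bond has 8 carbons, so the parent hydride is octane.
A C≡C triple bond in the chain gives the infix -yne-.
The numbering direction is chosen so that numbering from this end puts the triple bond at C-1 rather than C-7.
This places the triple bond between C-1 and C-2; an iodo group at C-8.
Putting it together: 8-iodooct-1-yne.

8-iodooct-1-yne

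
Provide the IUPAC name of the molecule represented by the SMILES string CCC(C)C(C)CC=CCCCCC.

The longest chain bearing the multiple bond is 12 carbons long (dodecane).
A C=C double bond in the chain gives the infix -ene-.
Choose the numbering such that the substituent locant set {3,4} is lower than {9,10} at the first point of difference.
With this numbering: the double bond between C-6 and C-7; methyl groups at C-3 and C-4.
The name is 3,4-dimethyldodec-6-ene.

3,4-dimethyldodec-6-ene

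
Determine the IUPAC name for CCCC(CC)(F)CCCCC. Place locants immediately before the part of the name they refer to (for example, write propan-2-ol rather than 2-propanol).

4-ethyl-4-fluorononane

The longest carbon chain is 9 atoms: the parent is nonane.
Number the chain so that the substituent locant set {4,4} is lower than {6,6} at the first point of difference.
That gives an ethyl group at C-4; a fluoro group at C-4.
Substituent prefixes are cited in alphabetical order (multiplying prefixes like di-/tri- are ignored for ordering).
Assembling the pieces gives 4-ethyl-4-fluorononane.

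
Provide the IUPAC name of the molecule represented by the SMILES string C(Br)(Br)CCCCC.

The longest carbon chain is 6 atoms: the parent is hexane.
Choose the numbering such that the substituent locant set {1,1} is lower than {6,6} at the first point of difference.
This places two bromo groups at C-1.
Assembling the pieces gives 1,1-dibromohexane.

1,1-dibromohexane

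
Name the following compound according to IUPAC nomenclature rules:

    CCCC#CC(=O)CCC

non-5-yn-4-one

The longest carbon chain that includes the carbonyl and the multiple bond has 9 carbons, so the parent hydride is nonane.
The principal characteristic group is a ketone (C=O on an internal carbon), named with the suffix -one.
There is one C≡C triple bond, indicated by the ending -yne.
The numbering direction is chosen so that numbering from this end puts the carbonyl group at C-4 rather than C-6.
With this numbering: the carbonyl at C-4; the triple bond between C-5 and C-6.
Putting it together: non-5-yn-4-one.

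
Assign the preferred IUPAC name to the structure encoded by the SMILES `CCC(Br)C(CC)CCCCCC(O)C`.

9-bromo-8-ethylundecan-2-ol

Counting along the main chain through the –OH group gives 11 carbons: the parent is undecane.
The highest-priority functional group is an alcohol (–OH), so the name ends in -ol.
Choose the numbering such that numbering from this end puts the hydroxyl group at C-2 rather than C-10.
That gives the hydroxyl at C-2; a bromo group at C-9; an ethyl group at C-8.
Substituent prefixes are cited in alphabetical order (multiplying prefixes like di-/tri- are ignored for ordering).
The name is 9-bromo-8-ethylundecan-2-ol.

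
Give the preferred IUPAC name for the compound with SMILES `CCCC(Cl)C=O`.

Counting along the main chain through the –CHO group gives 5 carbons: the parent is pentane.
An aldehyde (terminal –CHO) is the principal characteristic group, giving the suffix -al.
The numbering direction is chosen so that the aldehyde carbon is C-1 by definition.
With this numbering: a chloro group at C-2.
Assembling the pieces gives 2-chloropentanal.

2-chloropentanal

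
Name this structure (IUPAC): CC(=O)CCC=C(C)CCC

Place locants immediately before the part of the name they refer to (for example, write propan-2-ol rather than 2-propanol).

The longest chain bearing the carbonyl and the multiple bond is 9 carbons long (nonane).
The principal characteristic group is a ketone (C=O on an internal carbon), named with the suffix -one.
A C=C double bond in the chain gives the infix -ene-.
Choose the numbering such that numbering from this end puts the carbonyl group at C-2 rather than C-8.
That gives the carbonyl at C-2; the double bond between C-5 and C-6; a methyl group at C-6.
The name is 6-methylnon-5-en-2-one.

6-methylnon-5-en-2-one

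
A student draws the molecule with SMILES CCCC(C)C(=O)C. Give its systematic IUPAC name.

The longest chain bearing the carbonyl is 6 carbons long (hexane).
The highest-priority functional group is a ketone (C=O on an internal carbon), so the name ends in -one.
Number the chain so that numbering from this end puts the carbonyl group at C-2 rather than C-5.
This places the carbonyl at C-2; a methyl group at C-3.
Assembling the pieces gives 3-methylhexan-2-one.

3-methylhexan-2-one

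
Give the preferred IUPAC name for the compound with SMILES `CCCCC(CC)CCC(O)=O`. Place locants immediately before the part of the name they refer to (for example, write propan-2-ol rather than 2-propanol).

4-ethyloctanoic acid

The longest chain bearing the –COOH group is 8 carbons long (octane).
The highest-priority functional group is a carboxylic acid (terminal –COOH), so the name ends in -oic acid.
The numbering direction is chosen so that the carboxylic acid carbon is C-1 by definition.
That gives an ethyl group at C-4.
Putting it together: 4-ethyloctanoic acid.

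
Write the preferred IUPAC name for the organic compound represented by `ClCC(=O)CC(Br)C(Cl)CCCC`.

Counting along the main chain through the carbonyl gives 9 carbons: the parent is nonane.
A ketone (C=O on an internal carbon) is the principal characteristic group, giving the suffix -one.
Choose the numbering such that numbering from this end puts the carbonyl group at C-2 rather than C-8.
This places the carbonyl at C-2; a bromo group at C-4; chloro groups at C-1 and C-5.
The substituents are ordered alphabetically, ignoring any di-/tri- multipliers.
The name is 4-bromo-1,5-dichlorononan-2-one.

4-bromo-1,5-dichlorononan-2-one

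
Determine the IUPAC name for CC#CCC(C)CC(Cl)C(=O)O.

The longest chain bearing the –COOH group and the multiple bond is 8 carbons long (octane).
The principal characteristic group is a carboxylic acid (terminal –COOH), named with the suffix -oic acid.
The chain contains a C≡C triple bond, so the unsaturation ending is -yne.
Choose the numbering such that the carboxylic acid carbon is C-1 by definition.
This places the triple bond between C-6 and C-7; a chloro group at C-2; a methyl group at C-4.
The substituents are ordered alphabetically, ignoring any di-/tri- multipliers.
The name is 2-chloro-4-methyloct-6-ynoic acid.

2-chloro-4-methyloct-6-ynoic acid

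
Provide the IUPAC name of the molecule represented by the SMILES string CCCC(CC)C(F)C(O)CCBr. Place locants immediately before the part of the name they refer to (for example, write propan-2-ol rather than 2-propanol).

1-bromo-5-ethyl-4-fluorooctan-3-ol

The longest carbon chain that includes the –OH group has 8 carbons, so the parent hydride is octane.
An alcohol (–OH) is the principal characteristic group, giving the suffix -ol.
The numbering direction is chosen so that numbering from this end puts the hydroxyl group at C-3 rather than C-6.
With this numbering: the hydroxyl at C-3; a bromo group at C-1; an ethyl group at C-5; a fluoro group at C-4.
The substituents are ordered alphabetically, ignoring any di-/tri- multipliers.
The name is 1-bromo-5-ethyl-4-fluorooctan-3-ol.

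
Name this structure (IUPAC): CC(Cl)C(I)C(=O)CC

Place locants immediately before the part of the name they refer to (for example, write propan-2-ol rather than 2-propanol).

Counting along the main chain through the carbonyl gives 6 carbons: the parent is hexane.
The highest-priority functional group is a ketone (C=O on an internal carbon), so the name ends in -one.
The numbering direction is chosen so that numbering from this end puts the carbonyl group at C-3 rather than C-4.
That gives the carbonyl at C-3; a chloro group at C-5; an iodo group at C-4.
The substituents are ordered alphabetically, ignoring any di-/tri- multipliers.
Assembling the pieces gives 5-chloro-4-iodohexan-3-one.

5-chloro-4-iodohexan-3-one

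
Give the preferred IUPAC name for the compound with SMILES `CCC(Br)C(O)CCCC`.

3-bromooctan-4-ol

The longest chain bearing the –OH group is 8 carbons long (octane).
An alcohol (–OH) is the principal characteristic group, giving the suffix -ol.
The numbering direction is chosen so that numbering from this end puts the hydroxyl group at C-4 rather than C-5.
This places the hydroxyl at C-4; a bromo group at C-3.
The name is 3-bromooctan-4-ol.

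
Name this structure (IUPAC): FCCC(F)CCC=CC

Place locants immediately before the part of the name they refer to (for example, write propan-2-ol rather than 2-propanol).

6,8-difluorooct-2-ene

The longest chain bearing the multiple bond is 8 carbons long (octane).
The chain contains a C=C double bond, so the unsaturation ending is -ene.
The numbering direction is chosen so that numbering from this end puts the double bond at C-2 rather than C-6.
This places the double bond between C-2 and C-3; fluoro groups at C-6 and C-8.
The name is 6,8-difluorooct-2-ene.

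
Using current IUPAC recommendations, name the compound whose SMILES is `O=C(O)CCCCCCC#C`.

non-8-ynoic acid

The longest chain bearing the –COOH group and the multiple bond is 9 carbons long (nonane).
The principal characteristic group is a carboxylic acid (terminal –COOH), named with the suffix -oic acid.
There is one C≡C triple bond, indicated by the ending -yne.
Choose the numbering such that the carboxylic acid carbon is C-1 by definition.
This places the triple bond between C-8 and C-9.
Putting it together: non-8-ynoic acid.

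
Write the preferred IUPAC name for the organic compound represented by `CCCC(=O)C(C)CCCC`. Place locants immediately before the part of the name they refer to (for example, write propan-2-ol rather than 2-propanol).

5-methylnonan-4-one

The longest chain bearing the carbonyl is 9 carbons long (nonane).
A ketone (C=O on an internal carbon) is the principal characteristic group, giving the suffix -one.
Choose the numbering such that numbering from this end puts the carbonyl group at C-4 rather than C-6.
With this numbering: the carbonyl at C-4; a methyl group at C-5.
The name is 5-methylnonan-4-one.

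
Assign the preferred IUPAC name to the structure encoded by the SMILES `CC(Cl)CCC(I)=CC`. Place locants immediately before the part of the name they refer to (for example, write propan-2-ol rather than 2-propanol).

6-chloro-3-iodohept-2-ene

Counting along the main chain through the multiple bond gives 7 carbons: the parent is heptane.
A C=C double bond in the chain gives the infix -ene-.
Number the chain so that numbering from this end puts the double bond at C-2 rather than C-5.
With this numbering: the double bond between C-2 and C-3; a chloro group at C-6; an iodo group at C-3.
Prefixes are listed alphabetically: chloro, iodo.
Assembling the pieces gives 6-chloro-3-iodohept-2-ene.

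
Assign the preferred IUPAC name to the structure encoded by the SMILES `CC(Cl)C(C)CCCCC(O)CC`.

9-chloro-8-methyldecan-3-ol

The longest carbon chain that includes the –OH group has 10 carbons, so the parent hydride is decane.
The highest-priority functional group is an alcohol (–OH), so the name ends in -ol.
Number the chain so that numbering from this end puts the hydroxyl group at C-3 rather than C-8.
That gives the hydroxyl at C-3; a chloro group at C-9; a methyl group at C-8.
Substituent prefixes are cited in alphabetical order (multiplying prefixes like di-/tri- are ignored for ordering).
Putting it together: 9-chloro-8-methyldecan-3-ol.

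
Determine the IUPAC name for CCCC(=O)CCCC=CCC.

The longest carbon chain that includes the carbonyl and the multiple bond has 11 carbons, so the parent hydride is undecane.
The principal characteristic group is a ketone (C=O on an internal carbon), named with the suffix -one.
A C=C double bond in the chain gives the infix -ene-.
The numbering direction is chosen so that numbering from this end puts the carbonyl group at C-4 rather than C-8.
With this numbering: the carbonyl at C-4; the double bond between C-8 and C-9.
Assembling the pieces gives undec-8-en-4-one.

undec-8-en-4-one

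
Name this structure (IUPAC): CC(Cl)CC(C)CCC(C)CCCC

The parent chain contains 11 carbons (undecane).
The numbering direction is chosen so that the substituent locant set {2,4,7} is lower than {5,8,10} at the first point of difference.
This places a chloro group at C-2; methyl groups at C-4 and C-7.
The substituents are ordered alphabetically, ignoring any di-/tri- multipliers.
Putting it together: 2-chloro-4,7-dimethylundecane.

2-chloro-4,7-dimethylundecane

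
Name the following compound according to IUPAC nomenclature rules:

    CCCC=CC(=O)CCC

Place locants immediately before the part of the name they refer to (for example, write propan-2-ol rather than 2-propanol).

The longest carbon chain that includes the carbonyl and the multiple bond has 9 carbons, so the parent hydride is nonane.
The principal characteristic group is a ketone (C=O on an internal carbon), named with the suffix -one.
There is one C=C double bond, indicated by the ending -ene.
The numbering direction is chosen so that numbering from this end puts the carbonyl group at C-4 rather than C-6.
That gives the carbonyl at C-4; the double bond between C-5 and C-6.
The name is non-5-en-4-one.

non-5-en-4-one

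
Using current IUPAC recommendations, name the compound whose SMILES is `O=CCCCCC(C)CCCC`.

The longest chain bearing the –CHO group is 10 carbons long (decane).
The principal characteristic group is an aldehyde (terminal –CHO), named with the suffix -al.
The numbering direction is chosen so that the aldehyde carbon is C-1 by definition.
That gives a methyl group at C-6.
Putting it together: 6-methyldecanal.

6-methyldecanal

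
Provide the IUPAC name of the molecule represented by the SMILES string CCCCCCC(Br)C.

2-bromooctane

The longest continuous carbon chain has 8 atoms, so the parent hydride is octane.
The numbering direction is chosen so that the substituent locant set {2} is lower than {7} at the first point of difference.
This places a bromo group at C-2.
Putting it together: 2-bromooctane.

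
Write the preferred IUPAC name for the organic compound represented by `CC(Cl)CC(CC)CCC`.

2-chloro-4-ethylheptane

The longest continuous carbon chain has 7 atoms, so the parent hydride is heptane.
Choose the numbering such that the substituent locant set {2,4} is lower than {4,6} at the first point of difference.
This places a chloro group at C-2; an ethyl group at C-4.
Prefixes are listed alphabetically: chloro, ethyl.
The name is 2-chloro-4-ethylheptane.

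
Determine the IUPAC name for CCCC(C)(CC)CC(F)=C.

The longest chain bearing the multiple bond is 7 carbons long (heptane).
The chain contains a C=C double bond, so the unsaturation ending is -ene.
Number the chain so that numbering from this end puts the double bond at C-1 rather than C-6.
This places the double bond between C-1 and C-2; an ethyl group at C-4; a fluoro group at C-2; a methyl group at C-4.
The substituents are ordered alphabetically, ignoring any di-/tri- multipliers.
Putting it together: 4-ethyl-2-fluoro-4-methylhept-1-ene.

4-ethyl-2-fluoro-4-methylhept-1-ene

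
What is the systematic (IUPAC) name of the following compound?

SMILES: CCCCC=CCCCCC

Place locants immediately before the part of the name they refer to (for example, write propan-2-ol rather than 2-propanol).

The longest carbon chain that includes the multiple bond has 11 carbons, so the parent hydride is undecane.
The chain contains a C=C double bond, so the unsaturation ending is -ene.
Number the chain so that numbering from this end puts the double bond at C-5 rather than C-6.
That gives the double bond between C-5 and C-6.
Assembling the pieces gives undec-5-ene.

undec-5-ene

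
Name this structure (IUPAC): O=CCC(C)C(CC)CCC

Counting along the main chain through the –CHO group gives 7 carbons: the parent is heptane.
The principal characteristic group is an aldehyde (terminal –CHO), named with the suffix -al.
The numbering direction is chosen so that the aldehyde carbon is C-1 by definition.
That gives an ethyl group at C-4; a methyl group at C-3.
Substituent prefixes are cited in alphabetical order (multiplying prefixes like di-/tri- are ignored for ordering).
Assembling the pieces gives 4-ethyl-3-methylheptanal.

4-ethyl-3-methylheptanal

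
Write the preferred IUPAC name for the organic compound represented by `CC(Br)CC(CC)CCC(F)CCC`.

2-bromo-4-ethyl-7-fluorodecane

The parent chain contains 10 carbons (decane).
Number the chain so that the substituent locant set {2,4,7} is lower than {4,7,9} at the first point of difference.
With this numbering: a bromo group at C-2; an ethyl group at C-4; a fluoro group at C-7.
The substituents are ordered alphabetically, ignoring any di-/tri- multipliers.
The name is 2-bromo-4-ethyl-7-fluorodecane.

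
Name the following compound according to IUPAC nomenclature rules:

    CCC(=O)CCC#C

The longest carbon chain that includes the carbonyl and the multiple bond has 7 carbons, so the parent hydride is heptane.
The principal characteristic group is a ketone (C=O on an internal carbon), named with the suffix -one.
A C≡C triple bond in the chain gives the infix -yne-.
The numbering direction is chosen so that numbering from this end puts the carbonyl group at C-3 rather than C-5.
With this numbering: the carbonyl at C-3; the triple bond between C-6 and C-7.
Assembling the pieces gives hept-6-yn-3-one.

hept-6-yn-3-one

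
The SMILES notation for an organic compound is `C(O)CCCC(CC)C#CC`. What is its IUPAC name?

5-ethyloct-6-yn-1-ol

The longest carbon chain that includes the –OH group and the multiple bond has 8 carbons, so the parent hydride is octane.
An alcohol (–OH) is the principal characteristic group, giving the suffix -ol.
A C≡C triple bond in the chain gives the infix -yne-.
Choose the numbering such that numbering from this end puts the hydroxyl group at C-1 rather than C-8.
With this numbering: the hydroxyl at C-1; the triple bond between C-6 and C-7; an ethyl group at C-5.
Assembling the pieces gives 5-ethyloct-6-yn-1-ol.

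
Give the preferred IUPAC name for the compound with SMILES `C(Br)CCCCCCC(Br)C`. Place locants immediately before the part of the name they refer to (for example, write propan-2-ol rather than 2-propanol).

1,8-dibromononane

The longest continuous carbon chain has 9 atoms, so the parent hydride is nonane.
Choose the numbering such that the substituent locant set {1,8} is lower than {2,9} at the first point of difference.
That gives bromo groups at C-1 and C-8.
Putting it together: 1,8-dibromononane.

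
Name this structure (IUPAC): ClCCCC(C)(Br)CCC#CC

6-bromo-9-chloro-6-methylnon-2-yne

The longest carbon chain that includes the multiple bond has 9 carbons, so the parent hydride is nonane.
There is one C≡C triple bond, indicated by the ending -yne.
Number the chain so that numbering from this end puts the triple bond at C-2 rather than C-7.
With this numbering: the triple bond between C-2 and C-3; a bromo group at C-6; a chloro group at C-9; a methyl group at C-6.
Prefixes are listed alphabetically: bromo, chloro, methyl.
Assembling the pieces gives 6-bromo-9-chloro-6-methylnon-2-yne.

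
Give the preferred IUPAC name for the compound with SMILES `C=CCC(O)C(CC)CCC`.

Counting along the main chain through the –OH group and the multiple bond gives 8 carbons: the parent is octane.
An alcohol (–OH) is the principal characteristic group, giving the suffix -ol.
A C=C double bond in the chain gives the infix -ene-.
Choose the numbering such that numbering from this end puts the hydroxyl group at C-4 rather than C-5.
This places the hydroxyl at C-4; the double bond between C-1 and C-2; an ethyl group at C-5.
The name is 5-ethyloct-1-en-4-ol.

5-ethyloct-1-en-4-ol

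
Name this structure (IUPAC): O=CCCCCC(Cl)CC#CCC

Counting along the main chain through the –CHO group and the multiple bond gives 11 carbons: the parent is undecane.
The principal characteristic group is an aldehyde (terminal –CHO), named with the suffix -al.
There is one C≡C triple bond, indicated by the ending -yne.
Number the chain so that the aldehyde carbon is C-1 by definition.
That gives the triple bond between C-8 and C-9; a chloro group at C-6.
Assembling the pieces gives 6-chloroundec-8-ynal.

6-chloroundec-8-ynal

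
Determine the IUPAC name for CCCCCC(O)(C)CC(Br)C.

2-bromo-4-methylnonan-4-ol

The longest chain bearing the –OH group is 9 carbons long (nonane).
The principal characteristic group is an alcohol (–OH), named with the suffix -ol.
Choose the numbering such that numbering from this end puts the hydroxyl group at C-4 rather than C-6.
This places the hydroxyl at C-4; a bromo group at C-2; a methyl group at C-4.
Substituent prefixes are cited in alphabetical order (multiplying prefixes like di-/tri- are ignored for ordering).
The name is 2-bromo-4-methylnonan-4-ol.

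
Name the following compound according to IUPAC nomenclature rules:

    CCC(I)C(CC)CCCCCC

4-ethyl-3-iododecane

The parent chain contains 10 carbons (decane).
Number the chain so that the substituent locant set {3,4} is lower than {7,8} at the first point of difference.
That gives an ethyl group at C-4; an iodo group at C-3.
Substituent prefixes are cited in alphabetical order (multiplying prefixes like di-/tri- are ignored for ordering).
Putting it together: 4-ethyl-3-iododecane.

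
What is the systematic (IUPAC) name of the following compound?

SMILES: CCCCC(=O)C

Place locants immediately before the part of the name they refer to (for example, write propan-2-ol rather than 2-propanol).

Counting along the main chain through the carbonyl gives 6 carbons: the parent is hexane.
The principal characteristic group is a ketone (C=O on an internal carbon), named with the suffix -one.
Number the chain so that numbering from this end puts the carbonyl group at C-2 rather than C-5.
That gives the carbonyl at C-2.
The name is hexan-2-one.

hexan-2-one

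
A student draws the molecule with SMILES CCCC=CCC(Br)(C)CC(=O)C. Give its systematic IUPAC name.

4-bromo-4-methyldec-6-en-2-one

The longest chain bearing the carbonyl and the multiple bond is 10 carbons long (decane).
The principal characteristic group is a ketone (C=O on an internal carbon), named with the suffix -one.
The chain contains a C=C double bond, so the unsaturation ending is -ene.
Choose the numbering such that numbering from this end puts the carbonyl group at C-2 rather than C-9.
That gives the carbonyl at C-2; the double bond between C-6 and C-7; a bromo group at C-4; a methyl group at C-4.
Prefixes are listed alphabetically: bromo, methyl.
The name is 4-bromo-4-methyldec-6-en-2-one.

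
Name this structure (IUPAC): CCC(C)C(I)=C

Counting along the main chain through the multiple bond gives 5 carbons: the parent is pentane.
A C=C double bond in the chain gives the infix -ene-.
Number the chain so that numbering from this end puts the double bond at C-1 rather than C-4.
This places the double bond between C-1 and C-2; an iodo group at C-2; a methyl group at C-3.
The substituents are ordered alphabetically, ignoring any di-/tri- multipliers.
Assembling the pieces gives 2-iodo-3-methylpent-1-ene.

2-iodo-3-methylpent-1-ene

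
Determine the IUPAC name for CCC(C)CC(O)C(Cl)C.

The longest carbon chain that includes the –OH group has 7 carbons, so the parent hydride is heptane.
The principal characteristic group is an alcohol (–OH), named with the suffix -ol.
Choose the numbering such that numbering from this end puts the hydroxyl group at C-3 rather than C-5.
With this numbering: the hydroxyl at C-3; a chloro group at C-2; a methyl group at C-5.
Prefixes are listed alphabetically: chloro, methyl.
Putting it together: 2-chloro-5-methylheptan-3-ol.

2-chloro-5-methylheptan-3-ol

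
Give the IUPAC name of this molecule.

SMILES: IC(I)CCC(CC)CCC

The longest continuous carbon chain has 7 atoms, so the parent hydride is heptane.
The numbering direction is chosen so that the substituent locant set {1,1,4} is lower than {4,7,7} at the first point of difference.
This places an ethyl group at C-4; two iodo groups at C-1.
Prefixes are listed alphabetically: ethyl, iodo.
The name is 4-ethyl-1,1-diiodoheptane.

4-ethyl-1,1-diiodoheptane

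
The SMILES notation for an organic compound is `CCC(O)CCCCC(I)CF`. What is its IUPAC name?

Counting along the main chain through the –OH group gives 9 carbons: the parent is nonane.
The highest-priority functional group is an alcohol (–OH), so the name ends in -ol.
Choose the numbering such that numbering from this end puts the hydroxyl group at C-3 rather than C-7.
With this numbering: the hydroxyl at C-3; a fluoro group at C-9; an iodo group at C-8.
Prefixes are listed alphabetically: fluoro, iodo.
The name is 9-fluoro-8-iodononan-3-ol.

9-fluoro-8-iodononan-3-ol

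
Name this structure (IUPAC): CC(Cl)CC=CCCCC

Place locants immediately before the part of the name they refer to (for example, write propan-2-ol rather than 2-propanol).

2-chloronon-4-ene

The longest chain bearing the multiple bond is 9 carbons long (nonane).
The chain contains a C=C double bond, so the unsaturation ending is -ene.
Choose the numbering such that numbering from this end puts the double bond at C-4 rather than C-5.
This places the double bond between C-4 and C-5; a chloro group at C-2.
Assembling the pieces gives 2-chloronon-4-ene.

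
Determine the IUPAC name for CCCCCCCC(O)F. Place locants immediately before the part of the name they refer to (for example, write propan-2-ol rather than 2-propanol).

1-fluorooctan-1-ol

The longest carbon chain that includes the –OH group has 8 carbons, so the parent hydride is octane.
The principal characteristic group is an alcohol (–OH), named with the suffix -ol.
The numbering direction is chosen so that numbering from this end puts the hydroxyl group at C-1 rather than C-8.
This places the hydroxyl at C-1; a fluoro group at C-1.
Putting it together: 1-fluorooctan-1-ol.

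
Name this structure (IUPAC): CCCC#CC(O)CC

The longest chain bearing the –OH group and the multiple bond is 8 carbons long (octane).
An alcohol (–OH) is the principal characteristic group, giving the suffix -ol.
There is one C≡C triple bond, indicated by the ending -yne.
The numbering direction is chosen so that numbering from this end puts the hydroxyl group at C-3 rather than C-6.
With this numbering: the hydroxyl at C-3; the triple bond between C-4 and C-5.
Putting it together: oct-4-yn-3-ol.

oct-4-yn-3-ol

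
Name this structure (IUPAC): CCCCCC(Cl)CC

3-chlorooctane

The longest continuous carbon chain has 8 atoms, so the parent hydride is octane.
Choose the numbering such that the substituent locant set {3} is lower than {6} at the first point of difference.
That gives a chloro group at C-3.
Assembling the pieces gives 3-chlorooctane.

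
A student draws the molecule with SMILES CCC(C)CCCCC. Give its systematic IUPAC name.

The longest carbon chain is 8 atoms: the parent is octane.
The numbering direction is chosen so that the substituent locant set {3} is lower than {6} at the first point of difference.
With this numbering: a methyl group at C-3.
Assembling the pieces gives 3-methyloctane.

3-methyloctane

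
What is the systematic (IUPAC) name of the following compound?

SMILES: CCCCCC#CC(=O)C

The longest chain bearing the carbonyl and the multiple bond is 9 carbons long (nonane).
The principal characteristic group is a ketone (C=O on an internal carbon), named with the suffix -one.
The chain contains a C≡C triple bond, so the unsaturation ending is -yne.
Number the chain so that numbering from this end puts the carbonyl group at C-2 rather than C-8.
With this numbering: the carbonyl at C-2; the triple bond between C-3 and C-4.
Putting it together: non-3-yn-2-one.

non-3-yn-2-one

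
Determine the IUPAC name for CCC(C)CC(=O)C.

The longest chain bearing the carbonyl is 6 carbons long (hexane).
A ketone (C=O on an internal carbon) is the principal characteristic group, giving the suffix -one.
The numbering direction is chosen so that numbering from this end puts the carbonyl group at C-2 rather than C-5.
That gives the carbonyl at C-2; a methyl group at C-4.
The name is 4-methylhexan-2-one.

4-methylhexan-2-one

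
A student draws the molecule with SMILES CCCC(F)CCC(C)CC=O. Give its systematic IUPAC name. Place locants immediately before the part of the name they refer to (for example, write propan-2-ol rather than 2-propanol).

Counting along the main chain through the –CHO group gives 9 carbons: the parent is nonane.
The principal characteristic group is an aldehyde (terminal –CHO), named with the suffix -al.
Number the chain so that the aldehyde carbon is C-1 by definition.
This places a fluoro group at C-6; a methyl group at C-3.
Prefixes are listed alphabetically: fluoro, methyl.
Assembling the pieces gives 6-fluoro-3-methylnonanal.

6-fluoro-3-methylnonanal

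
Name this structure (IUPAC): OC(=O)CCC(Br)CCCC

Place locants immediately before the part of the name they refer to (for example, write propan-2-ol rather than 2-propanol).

The longest carbon chain that includes the –COOH group has 8 carbons, so the parent hydride is octane.
The highest-priority functional group is a carboxylic acid (terminal –COOH), so the name ends in -oic acid.
Choose the numbering such that the carboxylic acid carbon is C-1 by definition.
With this numbering: a bromo group at C-4.
Assembling the pieces gives 4-bromooctanoic acid.

4-bromooctanoic acid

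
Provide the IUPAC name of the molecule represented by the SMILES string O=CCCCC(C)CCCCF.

9-fluoro-5-methylnonanal

The longest chain bearing the –CHO group is 9 carbons long (nonane).
The highest-priority functional group is an aldehyde (terminal –CHO), so the name ends in -al.
The numbering direction is chosen so that the aldehyde carbon is C-1 by definition.
This places a fluoro group at C-9; a methyl group at C-5.
The substituents are ordered alphabetically, ignoring any di-/tri- multipliers.
Putting it together: 9-fluoro-5-methylnonanal.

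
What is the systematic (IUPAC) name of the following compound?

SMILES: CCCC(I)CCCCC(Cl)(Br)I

1-bromo-1-chloro-1,6-diiodononane

The parent chain contains 9 carbons (nonane).
The numbering direction is chosen so that the substituent locant set {1,1,1,6} is lower than {4,9,9,9} at the first point of difference.
This places a bromo group at C-1; a chloro group at C-1; iodo groups at C-1 and C-6.
Substituent prefixes are cited in alphabetical order (multiplying prefixes like di-/tri- are ignored for ordering).
Putting it together: 1-bromo-1-chloro-1,6-diiodononane.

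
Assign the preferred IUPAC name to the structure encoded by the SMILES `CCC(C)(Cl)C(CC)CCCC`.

The parent chain contains 8 carbons (octane).
Number the chain so that the substituent locant set {3,3,4} is lower than {5,6,6} at the first point of difference.
This places a chloro group at C-3; an ethyl group at C-4; a methyl group at C-3.
Prefixes are listed alphabetically: chloro, ethyl, methyl.
Putting it together: 3-chloro-4-ethyl-3-methyloctane.

3-chloro-4-ethyl-3-methyloctane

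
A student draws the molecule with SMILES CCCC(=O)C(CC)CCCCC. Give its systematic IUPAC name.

5-ethyldecan-4-one

The longest chain bearing the carbonyl is 10 carbons long (decane).
The highest-priority functional group is a ketone (C=O on an internal carbon), so the name ends in -one.
The numbering direction is chosen so that numbering from this end puts the carbonyl group at C-4 rather than C-7.
This places the carbonyl at C-4; an ethyl group at C-5.
Putting it together: 5-ethyldecan-4-one.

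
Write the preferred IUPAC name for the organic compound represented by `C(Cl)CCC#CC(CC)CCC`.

The longest chain bearing the multiple bond is 9 carbons long (nonane).
A C≡C triple bond in the chain gives the infix -yne-.
Number the chain so that numbering from this end puts the triple bond at C-4 rather than C-5.
That gives the triple bond between C-4 and C-5; a chloro group at C-1; an ethyl group at C-6.
The substituents are ordered alphabetically, ignoring any di-/tri- multipliers.
Putting it together: 1-chloro-6-ethylnon-4-yne.

1-chloro-6-ethylnon-4-yne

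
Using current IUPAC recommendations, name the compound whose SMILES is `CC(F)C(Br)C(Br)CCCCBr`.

The longest carbon chain is 8 atoms: the parent is octane.
Number the chain so that the substituent locant set {1,5,6,7} is lower than {2,3,4,8} at the first point of difference.
With this numbering: bromo groups at C-1 and C-5 and C-6; a fluoro group at C-7.
Substituent prefixes are cited in alphabetical order (multiplying prefixes like di-/tri- are ignored for ordering).
Assembling the pieces gives 1,5,6-tribromo-7-fluorooctane.

1,5,6-tribromo-7-fluorooctane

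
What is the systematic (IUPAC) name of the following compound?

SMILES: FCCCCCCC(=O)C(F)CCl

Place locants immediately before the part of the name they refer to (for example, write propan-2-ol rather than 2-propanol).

The longest chain bearing the carbonyl is 9 carbons long (nonane).
The highest-priority functional group is a ketone (C=O on an internal carbon), so the name ends in -one.
Number the chain so that numbering from this end puts the carbonyl group at C-3 rather than C-7.
This places the carbonyl at C-3; a chloro group at C-1; fluoro groups at C-2 and C-9.
Substituent prefixes are cited in alphabetical order (multiplying prefixes like di-/tri- are ignored for ordering).
The name is 1-chloro-2,9-difluorononan-3-one.

1-chloro-2,9-difluorononan-3-one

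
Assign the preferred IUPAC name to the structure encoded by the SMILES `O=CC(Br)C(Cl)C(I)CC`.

2-bromo-3-chloro-4-iodohexanal

The longest chain bearing the –CHO group is 6 carbons long (hexane).
An aldehyde (terminal –CHO) is the principal characteristic group, giving the suffix -al.
Choose the numbering such that the aldehyde carbon is C-1 by definition.
With this numbering: a bromo group at C-2; a chloro group at C-3; an iodo group at C-4.
Prefixes are listed alphabetically: bromo, chloro, iodo.
Putting it together: 2-bromo-3-chloro-4-iodohexanal.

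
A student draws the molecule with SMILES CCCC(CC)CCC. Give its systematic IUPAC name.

The longest continuous carbon chain has 7 atoms, so the parent hydride is heptane.
Both numbering directions give the same locant set; either may be used.
This places an ethyl group at C-4.
Putting it together: 4-ethylheptane.

4-ethylheptane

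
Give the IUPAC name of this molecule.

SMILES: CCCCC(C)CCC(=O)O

4-methyloctanoic acid

The longest chain bearing the –COOH group is 8 carbons long (octane).
The principal characteristic group is a carboxylic acid (terminal –COOH), named with the suffix -oic acid.
The numbering direction is chosen so that the carboxylic acid carbon is C-1 by definition.
With this numbering: a methyl group at C-4.
Putting it together: 4-methyloctanoic acid.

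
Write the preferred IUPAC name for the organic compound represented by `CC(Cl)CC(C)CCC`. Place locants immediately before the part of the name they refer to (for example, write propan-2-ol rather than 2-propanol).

2-chloro-4-methylheptane

The longest continuous carbon chain has 7 atoms, so the parent hydride is heptane.
Number the chain so that the substituent locant set {2,4} is lower than {4,6} at the first point of difference.
That gives a chloro group at C-2; a methyl group at C-4.
The substituents are ordered alphabetically, ignoring any di-/tri- multipliers.
Putting it together: 2-chloro-4-methylheptane.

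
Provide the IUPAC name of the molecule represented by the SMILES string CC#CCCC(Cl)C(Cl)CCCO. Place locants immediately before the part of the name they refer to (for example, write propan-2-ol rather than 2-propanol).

4,5-dichlorodec-8-yn-1-ol

The longest chain bearing the –OH group and the multiple bond is 10 carbons long (decane).
An alcohol (–OH) is the principal characteristic group, giving the suffix -ol.
A C≡C triple bond in the chain gives the infix -yne-.
Number the chain so that numbering from this end puts the hydroxyl group at C-1 rather than C-10.
This places the hydroxyl at C-1; the triple bond between C-8 and C-9; chloro groups at C-4 and C-5.
Putting it together: 4,5-dichlorodec-8-yn-1-ol.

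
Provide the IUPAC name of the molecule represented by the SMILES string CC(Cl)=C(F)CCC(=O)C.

6-chloro-5-fluorohept-5-en-2-one

Counting along the main chain through the carbonyl and the multiple bond gives 7 carbons: the parent is heptane.
The highest-priority functional group is a ketone (C=O on an internal carbon), so the name ends in -one.
There is one C=C double bond, indicated by the ending -ene.
The numbering direction is chosen so that numbering from this end puts the carbonyl group at C-2 rather than C-6.
With this numbering: the carbonyl at C-2; the double bond between C-5 and C-6; a chloro group at C-6; a fluoro group at C-5.
The substituents are ordered alphabetically, ignoring any di-/tri- multipliers.
The name is 6-chloro-5-fluorohept-5-en-2-one.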